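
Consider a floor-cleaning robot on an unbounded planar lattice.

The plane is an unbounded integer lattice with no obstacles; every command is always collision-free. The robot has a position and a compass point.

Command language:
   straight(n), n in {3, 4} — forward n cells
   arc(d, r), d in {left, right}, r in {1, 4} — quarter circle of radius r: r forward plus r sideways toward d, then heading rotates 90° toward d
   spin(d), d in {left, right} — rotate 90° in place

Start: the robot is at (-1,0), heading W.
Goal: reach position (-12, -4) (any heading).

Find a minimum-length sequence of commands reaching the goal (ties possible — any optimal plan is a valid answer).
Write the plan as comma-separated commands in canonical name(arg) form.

begin: at (-1,0), heading W
1. straight(4) → at (-5,0), heading W
2. straight(3) → at (-8,0), heading W
3. arc(left, 4) → at (-12,-4), heading S
no 2-step plan works, so 3 is optimal.

straight(4), straight(3), arc(left, 4)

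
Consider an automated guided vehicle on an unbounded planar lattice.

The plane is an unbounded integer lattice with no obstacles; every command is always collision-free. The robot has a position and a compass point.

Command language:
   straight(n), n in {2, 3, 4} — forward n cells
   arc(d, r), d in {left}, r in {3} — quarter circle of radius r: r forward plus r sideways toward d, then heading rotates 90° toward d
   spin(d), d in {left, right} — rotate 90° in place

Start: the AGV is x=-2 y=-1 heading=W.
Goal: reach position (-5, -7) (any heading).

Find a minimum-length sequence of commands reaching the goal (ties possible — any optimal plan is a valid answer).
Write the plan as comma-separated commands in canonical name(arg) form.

start: x=-2 y=-1 heading=W
step 1 (arc(left, 3)): x=-5 y=-4 heading=S
step 2 (straight(3)): x=-5 y=-7 heading=S
nothing shorter than 2 reaches the goal.

arc(left, 3), straight(3)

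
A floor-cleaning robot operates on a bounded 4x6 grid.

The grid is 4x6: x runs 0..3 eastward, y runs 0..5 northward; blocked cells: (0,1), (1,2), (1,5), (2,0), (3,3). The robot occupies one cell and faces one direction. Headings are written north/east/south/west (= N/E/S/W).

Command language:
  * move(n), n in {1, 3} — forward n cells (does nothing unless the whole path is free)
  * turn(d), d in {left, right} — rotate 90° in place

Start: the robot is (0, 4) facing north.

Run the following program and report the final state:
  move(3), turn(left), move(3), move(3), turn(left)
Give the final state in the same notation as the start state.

(0, 4) facing south

from: (0, 4) facing north
step 1 (move(3)): (0, 4) facing north
step 2 (turn(left)): (0, 4) facing west
step 3 (move(3)): (0, 4) facing west
step 4 (move(3)): (0, 4) facing west
step 5 (turn(left)): (0, 4) facing south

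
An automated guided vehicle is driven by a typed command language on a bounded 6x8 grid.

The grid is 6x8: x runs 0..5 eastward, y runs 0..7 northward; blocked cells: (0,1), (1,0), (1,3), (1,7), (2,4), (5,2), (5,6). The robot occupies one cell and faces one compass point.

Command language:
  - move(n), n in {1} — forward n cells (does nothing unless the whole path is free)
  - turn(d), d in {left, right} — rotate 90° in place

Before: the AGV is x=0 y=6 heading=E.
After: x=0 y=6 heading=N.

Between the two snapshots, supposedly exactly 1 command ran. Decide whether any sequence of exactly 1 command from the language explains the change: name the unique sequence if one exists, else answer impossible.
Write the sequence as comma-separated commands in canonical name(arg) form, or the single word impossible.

key: parked at (0,6) the whole time — nothing moves the robot
from: x=0 y=6 heading=E
[1] after turn(left): x=0 y=6 heading=N
no rival 1-sequence matches.

turn(left)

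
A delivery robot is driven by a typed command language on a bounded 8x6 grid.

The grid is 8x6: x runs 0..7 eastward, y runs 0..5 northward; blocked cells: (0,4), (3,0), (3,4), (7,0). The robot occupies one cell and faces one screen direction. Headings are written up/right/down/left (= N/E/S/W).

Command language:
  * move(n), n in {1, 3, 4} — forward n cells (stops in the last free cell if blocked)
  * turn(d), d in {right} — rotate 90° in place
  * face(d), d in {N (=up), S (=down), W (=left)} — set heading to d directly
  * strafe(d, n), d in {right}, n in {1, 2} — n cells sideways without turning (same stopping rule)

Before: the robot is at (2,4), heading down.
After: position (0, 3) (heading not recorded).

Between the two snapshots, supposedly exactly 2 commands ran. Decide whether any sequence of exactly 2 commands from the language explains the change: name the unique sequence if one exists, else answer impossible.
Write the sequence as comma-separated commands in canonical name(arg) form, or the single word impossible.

key: running strafe(right, 2) before move(1) would end elsewhere — order is forced
t0: at (2,4), heading down
1. move(1) → at (2,3), heading down
2. strafe(right, 2) → at (0,3), heading down
no other 2-command option fits: unique.

move(1), strafe(right, 2)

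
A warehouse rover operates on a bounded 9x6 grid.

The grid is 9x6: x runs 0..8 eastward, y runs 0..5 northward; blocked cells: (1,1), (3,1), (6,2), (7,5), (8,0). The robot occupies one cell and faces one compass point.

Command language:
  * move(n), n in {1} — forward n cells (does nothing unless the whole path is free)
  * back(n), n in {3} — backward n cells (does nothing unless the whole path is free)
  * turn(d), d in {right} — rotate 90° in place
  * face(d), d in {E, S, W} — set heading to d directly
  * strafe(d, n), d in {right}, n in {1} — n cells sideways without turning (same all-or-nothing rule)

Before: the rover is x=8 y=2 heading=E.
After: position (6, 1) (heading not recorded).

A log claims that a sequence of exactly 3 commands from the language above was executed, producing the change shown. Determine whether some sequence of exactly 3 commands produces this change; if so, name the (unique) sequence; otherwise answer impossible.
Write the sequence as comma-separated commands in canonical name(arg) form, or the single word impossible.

strafe(right, 1), back(3), move(1)

key: order matters: swapping strafe(right, 1) and move(1) lands elsewhere
begin: x=8 y=2 heading=E
step 1 (strafe(right, 1)): x=8 y=1 heading=E
step 2 (back(3)): x=5 y=1 heading=E
step 3 (move(1)): x=6 y=1 heading=E
all 343 alternatives checked — unique.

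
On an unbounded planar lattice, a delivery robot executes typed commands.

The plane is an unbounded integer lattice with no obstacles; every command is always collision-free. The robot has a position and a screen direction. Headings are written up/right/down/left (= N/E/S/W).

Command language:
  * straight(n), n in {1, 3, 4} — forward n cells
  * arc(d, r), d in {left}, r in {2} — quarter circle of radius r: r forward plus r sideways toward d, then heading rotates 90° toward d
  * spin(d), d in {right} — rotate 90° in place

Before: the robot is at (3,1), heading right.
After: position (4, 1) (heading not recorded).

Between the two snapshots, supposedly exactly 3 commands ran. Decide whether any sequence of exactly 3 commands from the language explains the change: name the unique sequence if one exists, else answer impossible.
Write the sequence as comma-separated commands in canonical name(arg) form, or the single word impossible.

straight(1), spin(right), spin(right)

key: order matters: swapping straight(1) and spin(right) lands elsewhere
initial: at (3,1), heading right
t=1 straight(1) ⇒ at (4,1), heading right
t=2 spin(right) ⇒ at (4,1), heading down
t=3 spin(right) ⇒ at (4,1), heading left
no other 3-command option fits: unique.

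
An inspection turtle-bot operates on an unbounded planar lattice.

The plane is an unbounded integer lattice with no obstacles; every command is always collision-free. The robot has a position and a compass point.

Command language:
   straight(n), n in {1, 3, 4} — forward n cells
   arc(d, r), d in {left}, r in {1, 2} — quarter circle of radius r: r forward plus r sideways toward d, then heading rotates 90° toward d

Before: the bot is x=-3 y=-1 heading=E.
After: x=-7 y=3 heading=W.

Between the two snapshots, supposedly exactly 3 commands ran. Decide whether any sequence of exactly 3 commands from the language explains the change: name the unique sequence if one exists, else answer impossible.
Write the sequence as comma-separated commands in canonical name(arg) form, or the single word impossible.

arc(left, 2), arc(left, 2), straight(4)

key: position moved to (-7,3) AND the heading swung to W — translation plus rotation needed
initial: x=-3 y=-1 heading=E
t=1 arc(left, 2) ⇒ x=-1 y=1 heading=N
t=2 arc(left, 2) ⇒ x=-3 y=3 heading=W
t=3 straight(4) ⇒ x=-7 y=3 heading=W
no rival 3-sequence matches.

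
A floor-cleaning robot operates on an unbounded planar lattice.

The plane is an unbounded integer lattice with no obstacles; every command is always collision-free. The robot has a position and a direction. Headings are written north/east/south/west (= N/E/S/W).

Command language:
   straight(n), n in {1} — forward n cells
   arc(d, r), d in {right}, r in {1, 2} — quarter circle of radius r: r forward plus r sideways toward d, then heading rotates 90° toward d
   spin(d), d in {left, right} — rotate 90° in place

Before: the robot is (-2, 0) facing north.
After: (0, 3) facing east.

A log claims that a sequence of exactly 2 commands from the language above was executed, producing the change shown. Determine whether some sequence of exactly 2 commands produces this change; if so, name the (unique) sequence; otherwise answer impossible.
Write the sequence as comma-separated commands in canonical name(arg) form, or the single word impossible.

straight(1), arc(right, 2)

key: order matters: swapping straight(1) and arc(right, 2) lands elsewhere
from: (-2, 0) facing north
t=1 straight(1) ⇒ (-2, 1) facing north
t=2 arc(right, 2) ⇒ (0, 3) facing east
all 25 alternatives checked — unique.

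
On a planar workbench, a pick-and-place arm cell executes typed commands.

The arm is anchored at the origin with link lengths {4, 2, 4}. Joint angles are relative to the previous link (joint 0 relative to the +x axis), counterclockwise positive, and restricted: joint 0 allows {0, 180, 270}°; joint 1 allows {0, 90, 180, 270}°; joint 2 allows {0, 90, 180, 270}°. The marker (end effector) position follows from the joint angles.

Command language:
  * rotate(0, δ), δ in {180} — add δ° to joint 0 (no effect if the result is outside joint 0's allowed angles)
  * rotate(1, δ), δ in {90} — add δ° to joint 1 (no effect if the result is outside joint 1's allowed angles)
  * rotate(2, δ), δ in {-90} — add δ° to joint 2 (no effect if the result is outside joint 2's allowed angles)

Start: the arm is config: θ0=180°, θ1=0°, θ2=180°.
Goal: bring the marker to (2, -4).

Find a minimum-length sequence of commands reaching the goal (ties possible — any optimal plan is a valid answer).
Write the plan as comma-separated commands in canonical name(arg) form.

rotate(2, -90), rotate(0, 180), rotate(1, 90), rotate(1, 90)

start: config: θ0=180°, θ1=0°, θ2=180°
t=1 rotate(2, -90) ⇒ config: θ0=180°, θ1=0°, θ2=90°
t=2 rotate(0, 180) ⇒ config: θ0=0°, θ1=0°, θ2=90°
t=3 rotate(1, 90) ⇒ config: θ0=0°, θ1=90°, θ2=90°
t=4 rotate(1, 90) ⇒ config: θ0=0°, θ1=180°, θ2=90°
no 3-step plan works, so 4 is optimal.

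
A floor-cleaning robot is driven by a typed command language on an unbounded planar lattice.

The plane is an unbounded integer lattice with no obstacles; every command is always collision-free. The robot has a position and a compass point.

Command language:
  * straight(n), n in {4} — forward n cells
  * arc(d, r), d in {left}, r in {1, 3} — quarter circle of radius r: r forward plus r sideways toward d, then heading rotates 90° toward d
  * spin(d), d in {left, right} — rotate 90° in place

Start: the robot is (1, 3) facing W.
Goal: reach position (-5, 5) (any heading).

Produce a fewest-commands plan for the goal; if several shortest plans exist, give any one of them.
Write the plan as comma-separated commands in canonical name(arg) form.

start: (1, 3) facing W
step 1 (arc(left, 1)): (0, 2) facing S
step 2 (arc(left, 1)): (1, 1) facing E
step 3 (arc(left, 1)): (2, 2) facing N
step 4 (arc(left, 3)): (-1, 5) facing W
step 5 (straight(4)): (-5, 5) facing W
no 4-step plan works, so 5 is optimal.

arc(left, 1), arc(left, 1), arc(left, 1), arc(left, 3), straight(4)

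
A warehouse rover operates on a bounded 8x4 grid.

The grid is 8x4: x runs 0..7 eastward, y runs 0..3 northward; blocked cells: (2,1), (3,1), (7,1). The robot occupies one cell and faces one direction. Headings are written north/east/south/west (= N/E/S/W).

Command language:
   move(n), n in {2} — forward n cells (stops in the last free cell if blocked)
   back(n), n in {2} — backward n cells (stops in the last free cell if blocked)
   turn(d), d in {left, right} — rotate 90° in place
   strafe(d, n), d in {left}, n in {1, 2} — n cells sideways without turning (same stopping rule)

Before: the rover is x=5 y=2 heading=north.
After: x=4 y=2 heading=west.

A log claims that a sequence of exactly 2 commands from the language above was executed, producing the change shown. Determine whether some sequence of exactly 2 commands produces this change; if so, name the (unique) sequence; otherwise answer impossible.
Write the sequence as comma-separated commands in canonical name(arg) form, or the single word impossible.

key: position moved to (4,2) AND the heading swung to W — translation plus rotation needed
initial: x=5 y=2 heading=north
t=1 strafe(left, 1) ⇒ x=4 y=2 heading=north
t=2 turn(left) ⇒ x=4 y=2 heading=west
uniquely the one of 36 2-step routes that fits.

strafe(left, 1), turn(left)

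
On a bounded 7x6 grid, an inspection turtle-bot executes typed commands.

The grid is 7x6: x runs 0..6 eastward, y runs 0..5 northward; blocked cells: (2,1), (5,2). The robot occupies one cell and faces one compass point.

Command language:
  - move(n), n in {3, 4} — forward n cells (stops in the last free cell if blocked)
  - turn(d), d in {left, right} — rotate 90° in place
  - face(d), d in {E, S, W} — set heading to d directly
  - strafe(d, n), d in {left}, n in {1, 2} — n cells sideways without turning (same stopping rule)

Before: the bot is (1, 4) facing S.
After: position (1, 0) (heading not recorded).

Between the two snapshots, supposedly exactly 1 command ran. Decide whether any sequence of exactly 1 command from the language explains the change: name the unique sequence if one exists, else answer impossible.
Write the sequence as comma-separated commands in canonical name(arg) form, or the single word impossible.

move(4)

initial: (1, 4) facing S
1. move(4) → (1, 0) facing S
no rival 1-sequence matches.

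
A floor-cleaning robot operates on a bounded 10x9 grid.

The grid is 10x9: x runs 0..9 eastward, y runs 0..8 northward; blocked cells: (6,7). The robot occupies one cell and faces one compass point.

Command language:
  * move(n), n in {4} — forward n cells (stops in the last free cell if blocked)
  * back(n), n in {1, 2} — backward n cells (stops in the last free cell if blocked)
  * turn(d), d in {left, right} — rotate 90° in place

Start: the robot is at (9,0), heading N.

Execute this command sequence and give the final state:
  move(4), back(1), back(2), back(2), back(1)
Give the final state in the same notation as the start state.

from: at (9,0), heading N
1. move(4) → at (9,4), heading N
2. back(1) → at (9,3), heading N
3. back(2) → at (9,1), heading N
4. back(2) → at (9,0), heading N
5. back(1) → at (9,0), heading N

at (9,0), heading N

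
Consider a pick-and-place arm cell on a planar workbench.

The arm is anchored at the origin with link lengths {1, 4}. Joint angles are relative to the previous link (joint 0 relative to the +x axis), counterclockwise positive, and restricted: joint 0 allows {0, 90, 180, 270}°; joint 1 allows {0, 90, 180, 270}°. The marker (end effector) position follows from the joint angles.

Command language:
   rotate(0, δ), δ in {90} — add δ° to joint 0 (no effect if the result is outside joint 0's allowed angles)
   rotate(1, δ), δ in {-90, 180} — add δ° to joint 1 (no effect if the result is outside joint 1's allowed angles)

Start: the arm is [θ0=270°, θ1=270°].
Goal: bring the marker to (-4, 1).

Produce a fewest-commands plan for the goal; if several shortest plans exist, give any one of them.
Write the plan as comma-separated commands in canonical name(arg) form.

initial: [θ0=270°, θ1=270°]
step 1 (rotate(1, 180)): [θ0=270°, θ1=90°]
step 2 (rotate(0, 90)): [θ0=0°, θ1=90°]
step 3 (rotate(0, 90)): [θ0=90°, θ1=90°]
no 2-step plan works, so 3 is optimal.

rotate(1, 180), rotate(0, 90), rotate(0, 90)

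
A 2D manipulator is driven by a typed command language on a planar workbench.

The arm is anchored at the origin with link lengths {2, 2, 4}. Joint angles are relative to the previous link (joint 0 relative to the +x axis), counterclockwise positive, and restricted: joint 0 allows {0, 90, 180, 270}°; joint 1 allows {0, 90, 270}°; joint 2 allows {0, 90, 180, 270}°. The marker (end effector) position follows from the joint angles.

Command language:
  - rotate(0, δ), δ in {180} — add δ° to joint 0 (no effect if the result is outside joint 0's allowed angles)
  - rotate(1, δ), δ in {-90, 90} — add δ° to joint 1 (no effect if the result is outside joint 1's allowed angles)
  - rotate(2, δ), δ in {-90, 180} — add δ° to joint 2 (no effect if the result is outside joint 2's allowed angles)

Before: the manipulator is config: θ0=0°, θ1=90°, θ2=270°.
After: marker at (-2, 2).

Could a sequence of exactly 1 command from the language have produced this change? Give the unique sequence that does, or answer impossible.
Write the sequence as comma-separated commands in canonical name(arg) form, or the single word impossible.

begin: config: θ0=0°, θ1=90°, θ2=270°
t=1 rotate(2, 180) ⇒ config: θ0=0°, θ1=90°, θ2=90°
no other 1-command option fits: unique.

rotate(2, 180)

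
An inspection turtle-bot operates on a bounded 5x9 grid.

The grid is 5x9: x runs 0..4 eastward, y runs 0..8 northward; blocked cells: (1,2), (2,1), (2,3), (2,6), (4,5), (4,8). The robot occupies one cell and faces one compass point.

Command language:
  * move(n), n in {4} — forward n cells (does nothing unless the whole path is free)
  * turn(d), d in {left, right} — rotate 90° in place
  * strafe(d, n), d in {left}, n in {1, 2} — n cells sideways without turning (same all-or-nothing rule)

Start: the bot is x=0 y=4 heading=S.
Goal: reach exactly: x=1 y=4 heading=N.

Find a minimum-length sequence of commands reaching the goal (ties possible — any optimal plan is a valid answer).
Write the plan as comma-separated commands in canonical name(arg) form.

strafe(left, 1), turn(left), turn(left)

from: x=0 y=4 heading=S
t=1 strafe(left, 1) ⇒ x=1 y=4 heading=S
t=2 turn(left) ⇒ x=1 y=4 heading=E
t=3 turn(left) ⇒ x=1 y=4 heading=N
shorter routes all fall short; 3 is best.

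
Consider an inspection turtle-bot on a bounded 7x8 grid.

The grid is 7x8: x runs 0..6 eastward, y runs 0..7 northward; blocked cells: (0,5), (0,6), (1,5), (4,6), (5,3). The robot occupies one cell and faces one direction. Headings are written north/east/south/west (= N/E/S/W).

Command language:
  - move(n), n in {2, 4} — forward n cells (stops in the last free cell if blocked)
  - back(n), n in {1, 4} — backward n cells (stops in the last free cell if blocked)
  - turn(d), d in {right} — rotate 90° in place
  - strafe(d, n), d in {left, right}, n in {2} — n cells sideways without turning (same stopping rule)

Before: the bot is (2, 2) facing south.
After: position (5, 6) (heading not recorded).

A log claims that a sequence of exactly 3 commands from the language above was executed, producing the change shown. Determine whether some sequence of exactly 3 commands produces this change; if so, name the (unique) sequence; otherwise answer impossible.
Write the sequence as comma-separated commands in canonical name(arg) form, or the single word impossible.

every 3-command combo misses the target.

impossible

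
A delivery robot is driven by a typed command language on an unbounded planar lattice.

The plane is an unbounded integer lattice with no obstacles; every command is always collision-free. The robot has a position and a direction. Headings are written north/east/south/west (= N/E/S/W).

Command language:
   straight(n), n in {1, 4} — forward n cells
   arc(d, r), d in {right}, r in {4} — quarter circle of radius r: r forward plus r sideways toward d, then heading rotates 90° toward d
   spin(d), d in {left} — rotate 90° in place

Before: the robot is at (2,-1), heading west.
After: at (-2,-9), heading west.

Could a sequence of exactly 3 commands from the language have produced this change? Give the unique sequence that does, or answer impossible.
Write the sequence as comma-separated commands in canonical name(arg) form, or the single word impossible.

key: heading stays W — rotations cancel among the 3 commands
from: at (2,-1), heading west
1. spin(left) → at (2,-1), heading south
2. straight(4) → at (2,-5), heading south
3. arc(right, 4) → at (-2,-9), heading west
uniquely the one of 64 3-step routes that fits.

spin(left), straight(4), arc(right, 4)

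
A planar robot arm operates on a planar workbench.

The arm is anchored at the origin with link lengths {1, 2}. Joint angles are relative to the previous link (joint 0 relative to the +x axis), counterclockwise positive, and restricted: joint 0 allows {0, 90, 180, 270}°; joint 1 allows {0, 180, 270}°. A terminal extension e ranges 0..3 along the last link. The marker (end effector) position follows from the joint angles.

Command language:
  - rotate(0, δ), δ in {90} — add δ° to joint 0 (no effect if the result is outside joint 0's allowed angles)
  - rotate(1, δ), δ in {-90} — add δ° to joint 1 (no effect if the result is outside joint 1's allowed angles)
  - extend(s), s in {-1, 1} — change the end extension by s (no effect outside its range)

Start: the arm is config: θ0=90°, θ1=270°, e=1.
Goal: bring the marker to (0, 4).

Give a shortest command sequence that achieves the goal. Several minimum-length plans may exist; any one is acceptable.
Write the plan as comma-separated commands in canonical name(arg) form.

start: config: θ0=90°, θ1=270°, e=1
1. rotate(1, -90) → config: θ0=90°, θ1=180°, e=1
2. rotate(0, 90) → config: θ0=180°, θ1=180°, e=1
3. rotate(0, 90) → config: θ0=270°, θ1=180°, e=1
4. extend(1) → config: θ0=270°, θ1=180°, e=2
5. extend(1) → config: θ0=270°, θ1=180°, e=3
nothing shorter than 5 reaches the goal.

rotate(1, -90), rotate(0, 90), rotate(0, 90), extend(1), extend(1)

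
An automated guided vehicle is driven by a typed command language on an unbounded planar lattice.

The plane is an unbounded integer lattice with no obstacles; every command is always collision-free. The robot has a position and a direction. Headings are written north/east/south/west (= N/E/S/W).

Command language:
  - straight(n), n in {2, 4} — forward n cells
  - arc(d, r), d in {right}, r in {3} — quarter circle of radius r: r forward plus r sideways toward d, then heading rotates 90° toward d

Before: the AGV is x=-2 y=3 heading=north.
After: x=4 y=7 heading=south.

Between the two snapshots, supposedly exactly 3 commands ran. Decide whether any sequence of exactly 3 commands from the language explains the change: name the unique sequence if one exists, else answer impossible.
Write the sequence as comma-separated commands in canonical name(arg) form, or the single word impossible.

straight(4), arc(right, 3), arc(right, 3)

key: order matters: swapping straight(4) and arc(right, 3) lands elsewhere
from: x=-2 y=3 heading=north
[1] after straight(4): x=-2 y=7 heading=north
[2] after arc(right, 3): x=1 y=10 heading=east
[3] after arc(right, 3): x=4 y=7 heading=south
no rival 3-sequence matches.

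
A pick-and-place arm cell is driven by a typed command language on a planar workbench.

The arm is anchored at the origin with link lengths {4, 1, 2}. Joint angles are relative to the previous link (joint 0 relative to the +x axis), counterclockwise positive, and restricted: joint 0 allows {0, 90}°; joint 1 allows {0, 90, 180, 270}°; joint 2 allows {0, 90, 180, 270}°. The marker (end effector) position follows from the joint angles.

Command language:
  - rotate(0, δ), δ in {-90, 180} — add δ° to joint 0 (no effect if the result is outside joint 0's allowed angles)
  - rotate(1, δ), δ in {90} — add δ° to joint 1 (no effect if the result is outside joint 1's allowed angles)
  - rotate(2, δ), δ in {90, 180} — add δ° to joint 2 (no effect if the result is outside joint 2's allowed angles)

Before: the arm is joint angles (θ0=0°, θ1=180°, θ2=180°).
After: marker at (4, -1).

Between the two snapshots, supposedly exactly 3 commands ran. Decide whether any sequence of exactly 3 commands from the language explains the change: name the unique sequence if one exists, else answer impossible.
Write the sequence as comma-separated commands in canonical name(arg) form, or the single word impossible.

rotate(1, 90), rotate(1, 90), rotate(1, 90)

start: joint angles (θ0=0°, θ1=180°, θ2=180°)
[1] after rotate(1, 90): joint angles (θ0=0°, θ1=270°, θ2=180°)
[2] after rotate(1, 90): joint angles (θ0=0°, θ1=0°, θ2=180°)
[3] after rotate(1, 90): joint angles (θ0=0°, θ1=90°, θ2=180°)
no rival 3-sequence matches.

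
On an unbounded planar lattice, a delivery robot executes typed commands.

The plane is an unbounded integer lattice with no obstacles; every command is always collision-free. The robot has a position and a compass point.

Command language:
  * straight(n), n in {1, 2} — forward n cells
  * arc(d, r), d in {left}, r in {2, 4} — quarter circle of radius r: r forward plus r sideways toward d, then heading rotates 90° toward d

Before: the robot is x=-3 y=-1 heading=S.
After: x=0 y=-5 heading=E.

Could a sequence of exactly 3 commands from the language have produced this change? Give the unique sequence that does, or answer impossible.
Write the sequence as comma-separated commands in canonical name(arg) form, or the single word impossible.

key: cell and facing (now E) both changed — the 3 commands mix motion and turning
t0: x=-3 y=-1 heading=S
step 1 (straight(2)): x=-3 y=-3 heading=S
step 2 (arc(left, 2)): x=-1 y=-5 heading=E
step 3 (straight(1)): x=0 y=-5 heading=E
no other 3-command option fits: unique.

straight(2), arc(left, 2), straight(1)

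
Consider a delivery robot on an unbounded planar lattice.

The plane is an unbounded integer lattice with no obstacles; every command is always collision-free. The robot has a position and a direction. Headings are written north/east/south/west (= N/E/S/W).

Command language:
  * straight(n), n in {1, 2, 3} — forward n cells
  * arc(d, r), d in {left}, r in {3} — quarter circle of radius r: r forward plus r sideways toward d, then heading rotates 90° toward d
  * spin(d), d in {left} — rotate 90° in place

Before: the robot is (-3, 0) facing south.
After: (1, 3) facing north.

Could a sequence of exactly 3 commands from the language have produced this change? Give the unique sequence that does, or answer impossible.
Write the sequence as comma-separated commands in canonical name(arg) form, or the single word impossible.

key: order matters: swapping spin(left) and arc(left, 3) lands elsewhere
t0: (-3, 0) facing south
t=1 spin(left) ⇒ (-3, 0) facing east
t=2 straight(1) ⇒ (-2, 0) facing east
t=3 arc(left, 3) ⇒ (1, 3) facing north
no other 3-command option fits: unique.

spin(left), straight(1), arc(left, 3)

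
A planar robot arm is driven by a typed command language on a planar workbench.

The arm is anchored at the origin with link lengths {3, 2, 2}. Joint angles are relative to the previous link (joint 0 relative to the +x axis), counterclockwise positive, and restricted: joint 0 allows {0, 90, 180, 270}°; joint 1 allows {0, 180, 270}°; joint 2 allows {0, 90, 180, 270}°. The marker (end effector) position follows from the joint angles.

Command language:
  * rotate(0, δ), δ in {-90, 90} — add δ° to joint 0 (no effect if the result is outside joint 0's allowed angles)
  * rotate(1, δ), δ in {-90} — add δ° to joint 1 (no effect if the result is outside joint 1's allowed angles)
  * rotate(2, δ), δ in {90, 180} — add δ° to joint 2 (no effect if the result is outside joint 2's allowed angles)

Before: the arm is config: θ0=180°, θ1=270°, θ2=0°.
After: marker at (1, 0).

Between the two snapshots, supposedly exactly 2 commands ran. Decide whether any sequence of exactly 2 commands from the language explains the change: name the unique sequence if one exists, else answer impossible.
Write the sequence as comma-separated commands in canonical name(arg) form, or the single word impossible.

begin: config: θ0=180°, θ1=270°, θ2=0°
step 1 (rotate(1, -90)): config: θ0=180°, θ1=180°, θ2=0°
step 2 (rotate(1, -90)): config: θ0=180°, θ1=180°, θ2=0°
uniquely the one of 25 2-step routes that fits.

rotate(1, -90), rotate(1, -90)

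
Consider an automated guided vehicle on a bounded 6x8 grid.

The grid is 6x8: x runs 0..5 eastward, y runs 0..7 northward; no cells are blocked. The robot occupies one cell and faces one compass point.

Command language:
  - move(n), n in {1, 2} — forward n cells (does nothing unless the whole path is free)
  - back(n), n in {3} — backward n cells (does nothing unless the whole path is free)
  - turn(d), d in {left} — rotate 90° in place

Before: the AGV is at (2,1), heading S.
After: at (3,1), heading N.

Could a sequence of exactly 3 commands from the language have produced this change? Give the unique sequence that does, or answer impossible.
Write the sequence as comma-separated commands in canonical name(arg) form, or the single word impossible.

key: position moved to (3,1) AND the heading swung to N — translation plus rotation needed
start: at (2,1), heading S
step 1 (turn(left)): at (2,1), heading E
step 2 (move(1)): at (3,1), heading E
step 3 (turn(left)): at (3,1), heading N
no other 3-command option fits: unique.

turn(left), move(1), turn(left)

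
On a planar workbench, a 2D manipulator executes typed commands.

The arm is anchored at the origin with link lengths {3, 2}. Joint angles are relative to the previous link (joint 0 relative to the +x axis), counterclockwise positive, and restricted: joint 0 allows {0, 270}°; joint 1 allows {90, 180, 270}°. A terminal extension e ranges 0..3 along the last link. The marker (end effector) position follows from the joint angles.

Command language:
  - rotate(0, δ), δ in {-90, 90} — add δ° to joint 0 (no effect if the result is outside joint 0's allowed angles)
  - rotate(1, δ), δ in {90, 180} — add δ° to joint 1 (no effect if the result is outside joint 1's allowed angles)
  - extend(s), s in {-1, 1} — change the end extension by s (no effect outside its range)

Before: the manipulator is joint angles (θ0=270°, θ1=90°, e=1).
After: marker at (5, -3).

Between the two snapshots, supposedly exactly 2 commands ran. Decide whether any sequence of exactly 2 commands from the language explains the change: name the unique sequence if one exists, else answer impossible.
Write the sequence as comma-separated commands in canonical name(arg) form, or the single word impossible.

extend(1), extend(1)

initial: joint angles (θ0=270°, θ1=90°, e=1)
[1] after extend(1): joint angles (θ0=270°, θ1=90°, e=2)
[2] after extend(1): joint angles (θ0=270°, θ1=90°, e=3)
all 36 alternatives checked — unique.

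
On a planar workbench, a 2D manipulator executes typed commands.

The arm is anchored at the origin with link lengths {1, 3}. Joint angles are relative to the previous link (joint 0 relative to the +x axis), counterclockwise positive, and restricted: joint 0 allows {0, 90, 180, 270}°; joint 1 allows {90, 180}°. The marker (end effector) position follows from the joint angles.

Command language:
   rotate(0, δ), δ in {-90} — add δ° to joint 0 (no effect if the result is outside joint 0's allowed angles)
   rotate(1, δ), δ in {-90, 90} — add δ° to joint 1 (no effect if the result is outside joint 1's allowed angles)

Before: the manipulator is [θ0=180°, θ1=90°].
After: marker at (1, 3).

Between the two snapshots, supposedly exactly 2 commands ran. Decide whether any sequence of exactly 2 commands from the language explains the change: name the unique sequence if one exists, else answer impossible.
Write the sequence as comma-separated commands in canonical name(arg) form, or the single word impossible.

rotate(0, -90), rotate(0, -90)

t0: [θ0=180°, θ1=90°]
step 1 (rotate(0, -90)): [θ0=90°, θ1=90°]
step 2 (rotate(0, -90)): [θ0=0°, θ1=90°]
all 9 alternatives checked — unique.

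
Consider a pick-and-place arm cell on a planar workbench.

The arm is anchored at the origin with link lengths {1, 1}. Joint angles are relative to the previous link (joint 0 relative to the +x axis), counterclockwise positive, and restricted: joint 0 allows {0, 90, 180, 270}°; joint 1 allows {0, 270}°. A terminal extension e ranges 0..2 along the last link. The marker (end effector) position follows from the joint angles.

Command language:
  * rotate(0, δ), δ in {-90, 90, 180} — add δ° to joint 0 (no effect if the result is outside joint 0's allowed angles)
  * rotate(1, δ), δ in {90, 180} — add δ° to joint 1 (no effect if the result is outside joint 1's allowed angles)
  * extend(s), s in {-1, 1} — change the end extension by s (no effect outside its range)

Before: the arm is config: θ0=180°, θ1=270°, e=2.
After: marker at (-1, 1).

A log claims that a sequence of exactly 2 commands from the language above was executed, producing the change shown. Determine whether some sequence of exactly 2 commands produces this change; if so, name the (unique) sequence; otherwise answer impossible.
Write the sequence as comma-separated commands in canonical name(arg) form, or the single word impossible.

start: config: θ0=180°, θ1=270°, e=2
t=1 extend(-1) ⇒ config: θ0=180°, θ1=270°, e=1
t=2 extend(-1) ⇒ config: θ0=180°, θ1=270°, e=0
no other 2-command option fits: unique.

extend(-1), extend(-1)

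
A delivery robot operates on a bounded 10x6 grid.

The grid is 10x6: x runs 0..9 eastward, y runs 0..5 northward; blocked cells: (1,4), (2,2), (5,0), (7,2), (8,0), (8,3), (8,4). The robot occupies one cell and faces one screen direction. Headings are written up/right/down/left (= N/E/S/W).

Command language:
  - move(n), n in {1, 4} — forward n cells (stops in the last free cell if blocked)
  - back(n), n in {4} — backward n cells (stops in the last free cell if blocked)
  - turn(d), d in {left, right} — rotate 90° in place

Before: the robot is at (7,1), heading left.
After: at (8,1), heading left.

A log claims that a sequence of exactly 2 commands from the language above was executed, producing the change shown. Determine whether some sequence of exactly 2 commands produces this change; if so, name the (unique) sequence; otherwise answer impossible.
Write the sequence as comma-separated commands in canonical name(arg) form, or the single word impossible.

back(4), move(1)

key: heading stays W — no command in the sequence turns
start: at (7,1), heading left
step 1 (back(4)): at (9,1), heading left
step 2 (move(1)): at (8,1), heading left
no other 2-command option fits: unique.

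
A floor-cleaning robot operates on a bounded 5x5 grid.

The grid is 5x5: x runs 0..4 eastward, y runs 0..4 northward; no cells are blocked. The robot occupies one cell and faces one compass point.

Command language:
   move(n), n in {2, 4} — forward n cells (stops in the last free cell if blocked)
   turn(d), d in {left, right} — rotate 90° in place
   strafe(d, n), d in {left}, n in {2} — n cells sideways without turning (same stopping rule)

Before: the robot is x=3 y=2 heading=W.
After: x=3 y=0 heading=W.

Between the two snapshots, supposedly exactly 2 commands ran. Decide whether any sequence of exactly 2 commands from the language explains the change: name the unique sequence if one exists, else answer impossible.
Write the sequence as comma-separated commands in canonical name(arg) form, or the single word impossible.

strafe(left, 2), strafe(left, 2)

key: heading stays W — no command in the sequence turns
t0: x=3 y=2 heading=W
[1] after strafe(left, 2): x=3 y=0 heading=W
[2] after strafe(left, 2): x=3 y=0 heading=W
all 25 alternatives checked — unique.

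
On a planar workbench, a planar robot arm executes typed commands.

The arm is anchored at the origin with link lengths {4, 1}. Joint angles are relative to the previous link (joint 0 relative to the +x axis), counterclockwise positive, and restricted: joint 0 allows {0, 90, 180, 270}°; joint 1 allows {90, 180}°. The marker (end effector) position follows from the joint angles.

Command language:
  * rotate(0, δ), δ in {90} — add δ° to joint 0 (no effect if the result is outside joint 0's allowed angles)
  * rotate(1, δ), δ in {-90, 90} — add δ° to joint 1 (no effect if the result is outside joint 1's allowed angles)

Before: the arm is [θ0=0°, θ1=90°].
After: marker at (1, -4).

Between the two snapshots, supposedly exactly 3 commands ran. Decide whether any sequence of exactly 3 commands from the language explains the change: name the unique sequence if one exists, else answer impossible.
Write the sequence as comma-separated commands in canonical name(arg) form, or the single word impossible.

rotate(0, 90), rotate(0, 90), rotate(0, 90)

from: [θ0=0°, θ1=90°]
t=1 rotate(0, 90) ⇒ [θ0=90°, θ1=90°]
t=2 rotate(0, 90) ⇒ [θ0=180°, θ1=90°]
t=3 rotate(0, 90) ⇒ [θ0=270°, θ1=90°]
no other 3-command option fits: unique.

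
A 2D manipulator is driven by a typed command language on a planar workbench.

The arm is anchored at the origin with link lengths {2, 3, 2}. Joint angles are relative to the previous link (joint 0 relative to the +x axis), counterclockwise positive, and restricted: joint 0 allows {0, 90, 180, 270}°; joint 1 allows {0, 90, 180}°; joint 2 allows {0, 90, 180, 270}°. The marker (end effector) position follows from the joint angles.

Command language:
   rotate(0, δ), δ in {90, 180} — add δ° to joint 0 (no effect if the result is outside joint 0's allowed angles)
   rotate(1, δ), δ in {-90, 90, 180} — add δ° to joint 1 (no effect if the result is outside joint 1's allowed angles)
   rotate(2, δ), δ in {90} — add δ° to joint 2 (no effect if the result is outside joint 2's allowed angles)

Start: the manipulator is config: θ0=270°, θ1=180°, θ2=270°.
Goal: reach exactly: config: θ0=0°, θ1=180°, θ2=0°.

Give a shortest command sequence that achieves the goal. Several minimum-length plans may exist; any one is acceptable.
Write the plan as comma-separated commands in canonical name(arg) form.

from: config: θ0=270°, θ1=180°, θ2=270°
t=1 rotate(2, 90) ⇒ config: θ0=270°, θ1=180°, θ2=0°
t=2 rotate(0, 90) ⇒ config: θ0=0°, θ1=180°, θ2=0°
shorter routes all fall short; 2 is best.

rotate(2, 90), rotate(0, 90)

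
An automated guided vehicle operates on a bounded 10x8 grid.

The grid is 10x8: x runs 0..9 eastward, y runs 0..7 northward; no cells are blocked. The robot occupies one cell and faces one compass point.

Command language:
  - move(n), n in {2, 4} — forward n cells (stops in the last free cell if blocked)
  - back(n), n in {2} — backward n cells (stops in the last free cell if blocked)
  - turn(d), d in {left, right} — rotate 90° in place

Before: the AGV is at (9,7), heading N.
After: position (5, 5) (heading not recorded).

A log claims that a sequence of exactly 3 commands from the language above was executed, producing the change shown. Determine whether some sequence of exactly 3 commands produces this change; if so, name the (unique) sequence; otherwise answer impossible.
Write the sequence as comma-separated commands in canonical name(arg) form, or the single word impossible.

back(2), turn(left), move(4)

key: running move(4) before back(2) would end elsewhere — order is forced
initial: at (9,7), heading N
t=1 back(2) ⇒ at (9,5), heading N
t=2 turn(left) ⇒ at (9,5), heading W
t=3 move(4) ⇒ at (5,5), heading W
uniquely the one of 125 3-step routes that fits.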